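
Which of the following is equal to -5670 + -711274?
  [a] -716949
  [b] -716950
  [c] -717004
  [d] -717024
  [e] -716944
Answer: e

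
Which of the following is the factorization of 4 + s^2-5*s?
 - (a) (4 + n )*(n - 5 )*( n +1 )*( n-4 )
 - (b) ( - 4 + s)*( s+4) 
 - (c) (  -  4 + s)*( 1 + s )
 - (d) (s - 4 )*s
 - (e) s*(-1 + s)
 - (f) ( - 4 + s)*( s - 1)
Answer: f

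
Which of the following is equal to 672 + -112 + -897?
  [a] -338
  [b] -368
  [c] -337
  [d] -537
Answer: c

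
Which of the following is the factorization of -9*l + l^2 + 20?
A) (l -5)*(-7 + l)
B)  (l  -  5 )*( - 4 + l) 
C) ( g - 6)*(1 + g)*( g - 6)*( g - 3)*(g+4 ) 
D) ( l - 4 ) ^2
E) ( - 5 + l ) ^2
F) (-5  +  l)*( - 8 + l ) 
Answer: B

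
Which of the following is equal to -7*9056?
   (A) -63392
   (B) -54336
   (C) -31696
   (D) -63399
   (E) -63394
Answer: A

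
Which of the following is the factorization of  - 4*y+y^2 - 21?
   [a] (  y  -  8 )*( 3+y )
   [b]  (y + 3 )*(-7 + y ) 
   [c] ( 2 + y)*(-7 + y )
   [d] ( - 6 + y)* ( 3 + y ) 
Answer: b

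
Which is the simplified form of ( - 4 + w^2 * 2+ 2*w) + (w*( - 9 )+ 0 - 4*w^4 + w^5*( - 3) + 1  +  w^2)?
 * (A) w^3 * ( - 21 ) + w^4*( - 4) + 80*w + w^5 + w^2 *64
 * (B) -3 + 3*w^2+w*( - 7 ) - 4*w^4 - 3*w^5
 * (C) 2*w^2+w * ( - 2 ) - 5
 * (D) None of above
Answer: B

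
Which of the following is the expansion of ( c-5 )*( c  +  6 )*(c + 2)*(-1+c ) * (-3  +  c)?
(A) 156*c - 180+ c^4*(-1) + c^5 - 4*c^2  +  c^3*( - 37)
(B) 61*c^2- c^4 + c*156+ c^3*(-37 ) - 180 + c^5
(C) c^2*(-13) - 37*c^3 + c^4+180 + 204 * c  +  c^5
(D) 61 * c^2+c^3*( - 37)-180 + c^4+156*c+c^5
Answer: B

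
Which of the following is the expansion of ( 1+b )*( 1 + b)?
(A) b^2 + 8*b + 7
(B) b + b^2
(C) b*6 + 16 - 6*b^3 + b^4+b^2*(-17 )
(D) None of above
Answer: D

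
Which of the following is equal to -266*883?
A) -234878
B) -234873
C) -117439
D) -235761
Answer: A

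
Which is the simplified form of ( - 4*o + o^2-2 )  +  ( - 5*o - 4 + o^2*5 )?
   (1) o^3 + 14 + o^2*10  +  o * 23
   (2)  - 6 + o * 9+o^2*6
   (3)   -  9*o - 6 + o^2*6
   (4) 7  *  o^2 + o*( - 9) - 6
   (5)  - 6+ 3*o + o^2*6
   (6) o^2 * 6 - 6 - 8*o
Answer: 3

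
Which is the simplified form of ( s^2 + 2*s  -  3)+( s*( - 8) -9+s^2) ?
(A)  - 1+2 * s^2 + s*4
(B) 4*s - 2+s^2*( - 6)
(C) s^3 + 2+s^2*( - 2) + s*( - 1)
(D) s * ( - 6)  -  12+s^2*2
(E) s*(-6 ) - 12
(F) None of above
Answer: D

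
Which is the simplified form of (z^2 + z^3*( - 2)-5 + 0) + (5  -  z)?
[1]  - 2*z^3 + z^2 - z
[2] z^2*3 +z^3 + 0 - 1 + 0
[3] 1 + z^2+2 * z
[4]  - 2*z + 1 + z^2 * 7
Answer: 1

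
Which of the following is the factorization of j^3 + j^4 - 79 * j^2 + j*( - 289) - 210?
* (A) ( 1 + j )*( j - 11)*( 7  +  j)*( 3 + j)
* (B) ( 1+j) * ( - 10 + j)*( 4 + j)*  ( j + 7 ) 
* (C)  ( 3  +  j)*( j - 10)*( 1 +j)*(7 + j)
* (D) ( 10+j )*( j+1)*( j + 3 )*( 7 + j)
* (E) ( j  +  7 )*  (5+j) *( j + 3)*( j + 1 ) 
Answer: C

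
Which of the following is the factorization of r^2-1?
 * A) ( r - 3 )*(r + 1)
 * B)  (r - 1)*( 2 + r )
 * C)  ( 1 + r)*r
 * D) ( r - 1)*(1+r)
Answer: D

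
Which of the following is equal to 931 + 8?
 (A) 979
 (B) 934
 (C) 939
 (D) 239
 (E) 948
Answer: C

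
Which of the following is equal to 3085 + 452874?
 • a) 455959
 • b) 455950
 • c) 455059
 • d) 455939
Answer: a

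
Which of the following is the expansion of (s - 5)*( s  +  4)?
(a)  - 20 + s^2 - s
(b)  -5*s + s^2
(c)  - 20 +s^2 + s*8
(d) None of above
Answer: a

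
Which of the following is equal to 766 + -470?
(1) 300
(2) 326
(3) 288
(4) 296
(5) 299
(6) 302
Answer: 4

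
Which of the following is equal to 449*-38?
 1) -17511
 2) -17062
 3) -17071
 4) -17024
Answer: 2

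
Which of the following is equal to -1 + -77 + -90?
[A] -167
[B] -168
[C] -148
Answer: B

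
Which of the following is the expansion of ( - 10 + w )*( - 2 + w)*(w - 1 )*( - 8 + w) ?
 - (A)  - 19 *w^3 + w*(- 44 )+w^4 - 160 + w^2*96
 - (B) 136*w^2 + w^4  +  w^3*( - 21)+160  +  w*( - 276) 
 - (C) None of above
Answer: B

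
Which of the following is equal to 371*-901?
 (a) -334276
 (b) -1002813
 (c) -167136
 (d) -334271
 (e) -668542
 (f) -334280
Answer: d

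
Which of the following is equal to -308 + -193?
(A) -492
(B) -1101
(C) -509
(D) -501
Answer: D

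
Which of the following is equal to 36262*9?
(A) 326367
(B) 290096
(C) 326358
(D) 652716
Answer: C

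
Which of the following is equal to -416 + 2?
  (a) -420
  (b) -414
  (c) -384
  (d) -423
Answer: b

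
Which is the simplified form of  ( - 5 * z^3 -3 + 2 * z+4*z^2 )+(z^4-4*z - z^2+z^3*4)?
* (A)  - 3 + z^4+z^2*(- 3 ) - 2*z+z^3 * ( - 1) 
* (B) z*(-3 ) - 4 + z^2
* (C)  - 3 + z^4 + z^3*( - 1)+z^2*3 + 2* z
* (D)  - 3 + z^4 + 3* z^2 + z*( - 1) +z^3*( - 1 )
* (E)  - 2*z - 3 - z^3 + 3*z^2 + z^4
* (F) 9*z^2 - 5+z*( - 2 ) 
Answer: E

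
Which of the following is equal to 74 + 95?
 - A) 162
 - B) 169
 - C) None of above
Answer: B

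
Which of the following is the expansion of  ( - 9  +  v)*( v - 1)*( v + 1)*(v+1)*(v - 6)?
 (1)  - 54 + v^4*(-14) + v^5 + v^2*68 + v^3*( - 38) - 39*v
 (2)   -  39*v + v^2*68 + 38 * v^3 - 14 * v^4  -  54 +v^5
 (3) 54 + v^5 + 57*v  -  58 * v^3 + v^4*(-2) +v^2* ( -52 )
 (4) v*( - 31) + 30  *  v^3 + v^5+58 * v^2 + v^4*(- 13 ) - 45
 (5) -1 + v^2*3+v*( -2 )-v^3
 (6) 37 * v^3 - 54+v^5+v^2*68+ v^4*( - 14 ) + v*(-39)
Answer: 2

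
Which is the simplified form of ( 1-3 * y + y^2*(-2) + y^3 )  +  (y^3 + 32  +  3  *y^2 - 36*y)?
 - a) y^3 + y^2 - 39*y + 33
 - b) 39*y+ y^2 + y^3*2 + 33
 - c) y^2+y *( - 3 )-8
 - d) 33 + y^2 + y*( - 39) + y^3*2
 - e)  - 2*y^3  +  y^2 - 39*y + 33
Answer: d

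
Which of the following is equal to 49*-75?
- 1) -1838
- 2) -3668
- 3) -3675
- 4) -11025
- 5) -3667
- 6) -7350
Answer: 3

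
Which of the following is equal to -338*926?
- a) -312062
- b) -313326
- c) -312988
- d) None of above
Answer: c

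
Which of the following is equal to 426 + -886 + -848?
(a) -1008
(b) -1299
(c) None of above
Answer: c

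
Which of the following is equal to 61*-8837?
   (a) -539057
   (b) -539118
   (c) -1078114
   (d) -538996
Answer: a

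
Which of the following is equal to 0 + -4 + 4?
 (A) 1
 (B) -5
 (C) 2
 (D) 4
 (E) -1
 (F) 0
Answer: F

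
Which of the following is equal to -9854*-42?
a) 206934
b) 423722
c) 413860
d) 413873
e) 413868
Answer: e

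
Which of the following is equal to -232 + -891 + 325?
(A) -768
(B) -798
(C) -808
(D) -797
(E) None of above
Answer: B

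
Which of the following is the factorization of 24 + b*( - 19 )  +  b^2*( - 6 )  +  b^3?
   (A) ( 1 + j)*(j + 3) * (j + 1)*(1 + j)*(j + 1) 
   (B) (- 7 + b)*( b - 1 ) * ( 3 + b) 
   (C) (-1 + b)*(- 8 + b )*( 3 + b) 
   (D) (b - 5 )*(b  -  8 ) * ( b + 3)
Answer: C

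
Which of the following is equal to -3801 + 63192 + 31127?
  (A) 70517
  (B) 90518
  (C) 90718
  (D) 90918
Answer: B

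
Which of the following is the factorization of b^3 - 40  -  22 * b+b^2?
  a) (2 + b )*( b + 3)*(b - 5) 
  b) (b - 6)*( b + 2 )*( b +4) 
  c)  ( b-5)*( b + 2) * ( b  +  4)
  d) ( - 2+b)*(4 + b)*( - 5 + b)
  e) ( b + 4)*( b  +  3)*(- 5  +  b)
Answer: c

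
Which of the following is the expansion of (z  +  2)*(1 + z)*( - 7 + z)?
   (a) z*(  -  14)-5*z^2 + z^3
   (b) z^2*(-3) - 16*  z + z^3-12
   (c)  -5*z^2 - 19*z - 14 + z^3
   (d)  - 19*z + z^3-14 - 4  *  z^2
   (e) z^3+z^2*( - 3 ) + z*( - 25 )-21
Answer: d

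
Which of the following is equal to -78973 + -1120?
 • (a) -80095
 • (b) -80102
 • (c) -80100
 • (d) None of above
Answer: d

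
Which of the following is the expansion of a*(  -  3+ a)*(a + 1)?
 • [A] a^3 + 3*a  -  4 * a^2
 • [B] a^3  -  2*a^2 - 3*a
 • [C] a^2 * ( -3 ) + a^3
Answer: B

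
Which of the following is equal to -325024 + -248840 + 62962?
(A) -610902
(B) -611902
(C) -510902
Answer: C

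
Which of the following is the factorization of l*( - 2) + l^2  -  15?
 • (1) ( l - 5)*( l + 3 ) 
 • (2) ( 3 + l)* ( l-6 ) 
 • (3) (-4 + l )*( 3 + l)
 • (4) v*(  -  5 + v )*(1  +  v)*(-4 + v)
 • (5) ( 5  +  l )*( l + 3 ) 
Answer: 1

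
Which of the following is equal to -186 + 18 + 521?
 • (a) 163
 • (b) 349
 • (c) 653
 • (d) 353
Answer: d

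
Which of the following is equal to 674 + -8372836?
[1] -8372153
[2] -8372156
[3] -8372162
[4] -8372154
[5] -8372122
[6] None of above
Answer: 3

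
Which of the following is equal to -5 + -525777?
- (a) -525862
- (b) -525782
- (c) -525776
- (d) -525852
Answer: b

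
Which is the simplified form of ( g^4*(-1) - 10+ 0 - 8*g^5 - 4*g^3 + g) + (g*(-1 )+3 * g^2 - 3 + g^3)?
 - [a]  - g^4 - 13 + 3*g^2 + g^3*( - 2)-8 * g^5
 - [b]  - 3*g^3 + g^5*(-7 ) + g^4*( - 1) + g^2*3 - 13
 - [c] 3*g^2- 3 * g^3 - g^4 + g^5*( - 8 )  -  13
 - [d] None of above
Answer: c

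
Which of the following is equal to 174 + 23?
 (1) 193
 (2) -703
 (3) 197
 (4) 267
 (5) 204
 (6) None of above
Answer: 3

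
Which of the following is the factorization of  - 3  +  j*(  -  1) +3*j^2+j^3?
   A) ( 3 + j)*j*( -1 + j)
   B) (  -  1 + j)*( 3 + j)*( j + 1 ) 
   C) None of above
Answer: B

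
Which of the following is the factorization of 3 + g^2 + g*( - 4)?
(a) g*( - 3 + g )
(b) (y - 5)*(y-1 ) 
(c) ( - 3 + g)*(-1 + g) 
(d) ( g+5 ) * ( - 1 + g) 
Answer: c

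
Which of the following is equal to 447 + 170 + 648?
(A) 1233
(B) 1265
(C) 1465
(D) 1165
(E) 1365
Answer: B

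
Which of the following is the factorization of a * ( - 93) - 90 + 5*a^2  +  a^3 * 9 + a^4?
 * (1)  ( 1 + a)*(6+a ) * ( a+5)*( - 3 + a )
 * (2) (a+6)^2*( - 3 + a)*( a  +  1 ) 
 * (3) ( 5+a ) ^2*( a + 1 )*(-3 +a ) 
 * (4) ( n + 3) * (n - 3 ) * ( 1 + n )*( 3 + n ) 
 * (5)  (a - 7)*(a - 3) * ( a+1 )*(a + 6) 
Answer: 1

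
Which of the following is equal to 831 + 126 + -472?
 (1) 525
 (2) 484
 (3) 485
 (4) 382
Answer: 3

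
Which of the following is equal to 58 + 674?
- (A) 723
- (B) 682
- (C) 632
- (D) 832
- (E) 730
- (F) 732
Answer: F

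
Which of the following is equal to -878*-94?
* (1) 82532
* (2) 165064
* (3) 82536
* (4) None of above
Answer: 1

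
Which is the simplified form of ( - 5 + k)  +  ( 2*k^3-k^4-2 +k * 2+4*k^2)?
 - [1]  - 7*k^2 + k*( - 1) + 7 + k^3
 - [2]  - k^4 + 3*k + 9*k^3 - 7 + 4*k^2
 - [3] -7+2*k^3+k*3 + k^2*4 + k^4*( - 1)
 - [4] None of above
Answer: 3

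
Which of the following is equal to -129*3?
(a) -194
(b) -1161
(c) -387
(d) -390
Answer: c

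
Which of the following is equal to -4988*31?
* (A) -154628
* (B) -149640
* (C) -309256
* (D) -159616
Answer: A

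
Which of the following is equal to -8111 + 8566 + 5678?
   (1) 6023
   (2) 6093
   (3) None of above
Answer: 3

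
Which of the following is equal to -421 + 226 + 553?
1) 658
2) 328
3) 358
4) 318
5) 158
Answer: 3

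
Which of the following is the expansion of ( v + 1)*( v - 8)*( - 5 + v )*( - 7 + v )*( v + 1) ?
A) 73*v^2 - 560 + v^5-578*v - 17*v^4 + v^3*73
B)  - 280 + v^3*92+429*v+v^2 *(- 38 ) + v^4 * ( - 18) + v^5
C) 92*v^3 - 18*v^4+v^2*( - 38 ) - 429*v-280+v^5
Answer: C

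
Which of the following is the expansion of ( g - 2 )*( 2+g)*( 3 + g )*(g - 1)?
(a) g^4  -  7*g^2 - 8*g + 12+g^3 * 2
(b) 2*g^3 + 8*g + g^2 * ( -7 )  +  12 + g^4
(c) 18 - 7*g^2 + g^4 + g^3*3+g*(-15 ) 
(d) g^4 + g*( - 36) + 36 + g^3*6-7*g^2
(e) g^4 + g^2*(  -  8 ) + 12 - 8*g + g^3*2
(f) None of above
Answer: a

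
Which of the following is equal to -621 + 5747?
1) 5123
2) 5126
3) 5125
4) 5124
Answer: 2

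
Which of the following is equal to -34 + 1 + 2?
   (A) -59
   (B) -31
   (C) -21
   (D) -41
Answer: B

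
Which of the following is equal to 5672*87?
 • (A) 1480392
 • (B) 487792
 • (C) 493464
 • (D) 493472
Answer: C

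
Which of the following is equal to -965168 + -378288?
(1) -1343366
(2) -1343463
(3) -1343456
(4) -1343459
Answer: 3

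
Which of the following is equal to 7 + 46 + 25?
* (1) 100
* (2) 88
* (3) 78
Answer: 3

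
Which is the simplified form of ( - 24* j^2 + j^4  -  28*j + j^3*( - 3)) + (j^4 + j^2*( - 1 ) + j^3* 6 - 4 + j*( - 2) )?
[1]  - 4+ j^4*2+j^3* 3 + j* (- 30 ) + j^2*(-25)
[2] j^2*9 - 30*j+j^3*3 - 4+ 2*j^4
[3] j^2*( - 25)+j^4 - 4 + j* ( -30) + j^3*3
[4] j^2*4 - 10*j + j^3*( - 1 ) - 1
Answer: 1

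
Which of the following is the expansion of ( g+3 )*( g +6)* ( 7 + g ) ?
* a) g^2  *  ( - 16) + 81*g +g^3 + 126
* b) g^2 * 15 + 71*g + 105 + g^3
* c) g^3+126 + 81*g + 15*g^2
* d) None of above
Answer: d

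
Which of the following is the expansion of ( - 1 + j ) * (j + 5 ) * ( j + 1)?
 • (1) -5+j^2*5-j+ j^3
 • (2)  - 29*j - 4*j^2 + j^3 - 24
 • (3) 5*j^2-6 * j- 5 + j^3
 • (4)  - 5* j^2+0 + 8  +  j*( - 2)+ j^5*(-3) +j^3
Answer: 1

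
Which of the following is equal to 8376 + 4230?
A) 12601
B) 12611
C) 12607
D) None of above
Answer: D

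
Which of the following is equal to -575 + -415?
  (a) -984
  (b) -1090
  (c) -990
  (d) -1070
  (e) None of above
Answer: c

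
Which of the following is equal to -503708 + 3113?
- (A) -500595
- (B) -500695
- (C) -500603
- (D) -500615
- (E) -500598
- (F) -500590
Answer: A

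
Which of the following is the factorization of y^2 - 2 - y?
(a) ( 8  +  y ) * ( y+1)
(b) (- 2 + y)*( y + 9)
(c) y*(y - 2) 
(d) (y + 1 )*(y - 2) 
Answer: d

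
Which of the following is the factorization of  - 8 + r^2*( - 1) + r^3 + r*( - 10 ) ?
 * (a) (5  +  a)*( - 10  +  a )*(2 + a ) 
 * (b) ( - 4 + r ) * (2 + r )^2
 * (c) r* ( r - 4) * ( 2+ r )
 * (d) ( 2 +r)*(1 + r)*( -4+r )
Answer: d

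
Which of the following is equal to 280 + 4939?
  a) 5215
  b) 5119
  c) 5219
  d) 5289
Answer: c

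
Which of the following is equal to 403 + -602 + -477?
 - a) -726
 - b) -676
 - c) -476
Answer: b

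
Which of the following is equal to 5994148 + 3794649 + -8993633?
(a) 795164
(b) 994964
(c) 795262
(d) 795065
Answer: a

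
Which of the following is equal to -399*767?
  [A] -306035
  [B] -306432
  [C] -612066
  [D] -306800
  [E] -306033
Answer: E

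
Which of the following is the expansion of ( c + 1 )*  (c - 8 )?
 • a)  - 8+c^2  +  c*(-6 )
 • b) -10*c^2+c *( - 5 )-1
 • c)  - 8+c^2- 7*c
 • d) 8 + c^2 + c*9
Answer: c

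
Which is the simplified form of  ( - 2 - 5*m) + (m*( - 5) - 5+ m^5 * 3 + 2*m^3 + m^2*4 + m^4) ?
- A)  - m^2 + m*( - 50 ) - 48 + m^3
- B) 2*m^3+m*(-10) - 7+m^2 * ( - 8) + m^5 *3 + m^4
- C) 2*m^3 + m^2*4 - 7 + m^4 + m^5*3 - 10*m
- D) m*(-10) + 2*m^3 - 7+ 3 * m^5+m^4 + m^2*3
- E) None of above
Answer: C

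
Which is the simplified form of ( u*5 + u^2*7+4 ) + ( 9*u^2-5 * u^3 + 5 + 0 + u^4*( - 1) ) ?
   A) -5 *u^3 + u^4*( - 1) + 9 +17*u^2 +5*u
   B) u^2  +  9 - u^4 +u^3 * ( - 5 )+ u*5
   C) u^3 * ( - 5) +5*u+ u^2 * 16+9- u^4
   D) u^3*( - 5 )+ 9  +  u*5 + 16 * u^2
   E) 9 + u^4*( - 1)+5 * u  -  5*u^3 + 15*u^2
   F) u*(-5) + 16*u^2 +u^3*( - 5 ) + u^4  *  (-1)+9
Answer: C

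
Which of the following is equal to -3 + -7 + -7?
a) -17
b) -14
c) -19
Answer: a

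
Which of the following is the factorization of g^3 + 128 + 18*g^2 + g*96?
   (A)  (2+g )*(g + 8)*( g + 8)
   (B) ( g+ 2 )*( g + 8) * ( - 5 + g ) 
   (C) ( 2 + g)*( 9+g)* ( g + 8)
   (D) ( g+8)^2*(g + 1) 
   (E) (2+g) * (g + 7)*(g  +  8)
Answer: A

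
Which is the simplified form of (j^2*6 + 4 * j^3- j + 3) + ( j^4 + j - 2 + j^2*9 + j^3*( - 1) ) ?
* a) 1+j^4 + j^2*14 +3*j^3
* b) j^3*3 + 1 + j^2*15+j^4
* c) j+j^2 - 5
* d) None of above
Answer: b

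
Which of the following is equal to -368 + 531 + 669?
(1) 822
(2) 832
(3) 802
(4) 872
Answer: 2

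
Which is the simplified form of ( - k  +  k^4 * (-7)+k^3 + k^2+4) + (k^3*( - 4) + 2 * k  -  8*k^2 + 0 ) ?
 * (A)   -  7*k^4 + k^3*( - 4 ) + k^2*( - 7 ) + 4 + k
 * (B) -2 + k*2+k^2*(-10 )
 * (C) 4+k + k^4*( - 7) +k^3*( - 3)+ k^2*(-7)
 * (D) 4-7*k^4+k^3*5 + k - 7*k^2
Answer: C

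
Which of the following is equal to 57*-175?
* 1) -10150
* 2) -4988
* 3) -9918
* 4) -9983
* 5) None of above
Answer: 5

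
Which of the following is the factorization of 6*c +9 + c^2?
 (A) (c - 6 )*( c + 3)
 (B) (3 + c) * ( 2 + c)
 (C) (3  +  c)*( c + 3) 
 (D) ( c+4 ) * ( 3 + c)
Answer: C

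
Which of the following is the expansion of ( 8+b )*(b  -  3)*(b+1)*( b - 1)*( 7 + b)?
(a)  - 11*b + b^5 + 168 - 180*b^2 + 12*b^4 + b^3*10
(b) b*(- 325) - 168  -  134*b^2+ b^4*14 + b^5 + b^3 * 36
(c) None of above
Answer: a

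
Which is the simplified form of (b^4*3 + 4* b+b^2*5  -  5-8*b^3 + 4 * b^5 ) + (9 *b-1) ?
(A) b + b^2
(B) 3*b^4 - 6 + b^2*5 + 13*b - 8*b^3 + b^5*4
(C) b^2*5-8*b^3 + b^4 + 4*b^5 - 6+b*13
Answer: B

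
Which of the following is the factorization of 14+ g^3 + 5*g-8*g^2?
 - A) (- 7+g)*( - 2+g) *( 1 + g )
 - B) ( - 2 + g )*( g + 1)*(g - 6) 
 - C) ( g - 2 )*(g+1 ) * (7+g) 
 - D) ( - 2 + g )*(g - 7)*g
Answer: A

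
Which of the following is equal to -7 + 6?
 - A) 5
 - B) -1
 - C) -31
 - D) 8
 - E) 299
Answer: B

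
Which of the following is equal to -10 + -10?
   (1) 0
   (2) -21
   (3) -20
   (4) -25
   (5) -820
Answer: 3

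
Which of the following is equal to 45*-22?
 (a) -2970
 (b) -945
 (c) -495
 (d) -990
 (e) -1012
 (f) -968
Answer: d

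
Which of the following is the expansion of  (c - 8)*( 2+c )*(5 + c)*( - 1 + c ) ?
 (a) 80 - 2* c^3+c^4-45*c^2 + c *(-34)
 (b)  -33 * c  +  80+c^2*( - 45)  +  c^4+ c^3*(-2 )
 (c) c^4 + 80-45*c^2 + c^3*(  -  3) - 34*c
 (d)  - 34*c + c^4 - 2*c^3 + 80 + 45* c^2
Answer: a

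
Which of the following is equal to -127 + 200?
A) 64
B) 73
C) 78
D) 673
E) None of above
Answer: B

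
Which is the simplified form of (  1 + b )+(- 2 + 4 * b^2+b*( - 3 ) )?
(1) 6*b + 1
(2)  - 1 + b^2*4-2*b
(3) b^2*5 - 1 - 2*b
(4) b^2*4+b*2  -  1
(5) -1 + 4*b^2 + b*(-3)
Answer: 2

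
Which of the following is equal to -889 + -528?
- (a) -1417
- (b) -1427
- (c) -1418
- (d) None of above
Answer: a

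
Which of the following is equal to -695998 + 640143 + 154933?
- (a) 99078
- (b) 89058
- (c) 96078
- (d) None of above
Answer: a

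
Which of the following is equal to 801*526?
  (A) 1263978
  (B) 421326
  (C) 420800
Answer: B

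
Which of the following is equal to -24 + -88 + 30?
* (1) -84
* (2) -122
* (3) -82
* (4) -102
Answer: 3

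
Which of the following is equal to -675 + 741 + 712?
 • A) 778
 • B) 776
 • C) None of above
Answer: A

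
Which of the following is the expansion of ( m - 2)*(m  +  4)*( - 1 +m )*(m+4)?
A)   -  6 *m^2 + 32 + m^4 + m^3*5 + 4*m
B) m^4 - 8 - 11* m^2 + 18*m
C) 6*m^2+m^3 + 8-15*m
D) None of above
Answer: D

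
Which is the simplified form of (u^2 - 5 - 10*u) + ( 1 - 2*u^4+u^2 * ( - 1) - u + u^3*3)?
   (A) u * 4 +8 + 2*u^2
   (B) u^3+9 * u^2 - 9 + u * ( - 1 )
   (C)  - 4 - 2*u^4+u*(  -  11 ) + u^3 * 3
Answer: C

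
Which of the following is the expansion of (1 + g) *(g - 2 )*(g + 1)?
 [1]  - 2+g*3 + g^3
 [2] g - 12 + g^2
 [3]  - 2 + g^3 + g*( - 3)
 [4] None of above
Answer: 3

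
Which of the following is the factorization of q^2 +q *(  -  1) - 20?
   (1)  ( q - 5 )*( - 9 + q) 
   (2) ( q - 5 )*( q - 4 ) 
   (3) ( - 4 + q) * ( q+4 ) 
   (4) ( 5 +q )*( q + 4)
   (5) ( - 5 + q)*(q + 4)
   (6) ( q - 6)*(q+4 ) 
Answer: 5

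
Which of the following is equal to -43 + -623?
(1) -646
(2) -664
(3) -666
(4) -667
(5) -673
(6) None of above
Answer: 3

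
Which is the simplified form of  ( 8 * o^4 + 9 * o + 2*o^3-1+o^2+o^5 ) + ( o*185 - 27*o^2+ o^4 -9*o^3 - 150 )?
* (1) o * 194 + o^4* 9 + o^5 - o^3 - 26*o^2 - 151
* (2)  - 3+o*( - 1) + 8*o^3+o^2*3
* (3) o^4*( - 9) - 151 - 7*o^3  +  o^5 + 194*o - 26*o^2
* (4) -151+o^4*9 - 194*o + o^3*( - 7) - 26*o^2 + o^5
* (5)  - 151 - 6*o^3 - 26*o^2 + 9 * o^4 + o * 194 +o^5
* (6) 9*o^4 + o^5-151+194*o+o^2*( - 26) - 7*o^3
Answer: 6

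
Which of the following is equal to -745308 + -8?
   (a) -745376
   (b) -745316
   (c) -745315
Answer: b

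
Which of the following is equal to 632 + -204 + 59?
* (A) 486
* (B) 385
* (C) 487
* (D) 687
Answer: C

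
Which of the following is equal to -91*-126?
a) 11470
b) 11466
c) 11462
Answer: b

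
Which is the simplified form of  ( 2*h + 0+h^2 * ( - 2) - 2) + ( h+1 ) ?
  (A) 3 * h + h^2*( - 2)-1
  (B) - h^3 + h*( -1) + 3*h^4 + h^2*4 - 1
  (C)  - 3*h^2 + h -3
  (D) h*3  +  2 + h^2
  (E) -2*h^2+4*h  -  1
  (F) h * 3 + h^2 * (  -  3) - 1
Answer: A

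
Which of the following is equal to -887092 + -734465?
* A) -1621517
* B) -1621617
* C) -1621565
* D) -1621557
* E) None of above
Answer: D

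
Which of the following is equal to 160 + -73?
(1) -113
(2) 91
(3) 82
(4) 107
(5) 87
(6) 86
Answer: 5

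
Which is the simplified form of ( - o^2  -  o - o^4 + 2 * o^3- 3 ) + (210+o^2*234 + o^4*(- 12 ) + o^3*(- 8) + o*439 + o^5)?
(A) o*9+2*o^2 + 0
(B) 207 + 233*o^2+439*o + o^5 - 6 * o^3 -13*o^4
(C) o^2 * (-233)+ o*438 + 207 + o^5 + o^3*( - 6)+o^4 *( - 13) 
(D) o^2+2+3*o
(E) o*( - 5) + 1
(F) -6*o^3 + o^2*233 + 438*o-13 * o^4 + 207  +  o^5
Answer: F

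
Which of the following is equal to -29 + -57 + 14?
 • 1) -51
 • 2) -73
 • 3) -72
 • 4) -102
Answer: 3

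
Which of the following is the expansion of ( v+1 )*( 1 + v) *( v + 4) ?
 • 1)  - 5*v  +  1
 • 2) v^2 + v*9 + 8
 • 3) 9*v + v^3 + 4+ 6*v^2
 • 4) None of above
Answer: 3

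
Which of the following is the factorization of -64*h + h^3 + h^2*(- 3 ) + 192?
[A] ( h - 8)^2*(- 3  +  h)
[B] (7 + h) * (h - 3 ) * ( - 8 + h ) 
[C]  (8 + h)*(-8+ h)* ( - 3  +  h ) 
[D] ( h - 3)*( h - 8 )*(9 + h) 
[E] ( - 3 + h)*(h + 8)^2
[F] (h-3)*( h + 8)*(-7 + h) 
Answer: C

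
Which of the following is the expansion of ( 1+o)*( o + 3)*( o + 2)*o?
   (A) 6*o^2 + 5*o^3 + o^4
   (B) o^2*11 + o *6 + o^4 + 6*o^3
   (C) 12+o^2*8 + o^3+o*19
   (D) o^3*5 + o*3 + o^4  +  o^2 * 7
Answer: B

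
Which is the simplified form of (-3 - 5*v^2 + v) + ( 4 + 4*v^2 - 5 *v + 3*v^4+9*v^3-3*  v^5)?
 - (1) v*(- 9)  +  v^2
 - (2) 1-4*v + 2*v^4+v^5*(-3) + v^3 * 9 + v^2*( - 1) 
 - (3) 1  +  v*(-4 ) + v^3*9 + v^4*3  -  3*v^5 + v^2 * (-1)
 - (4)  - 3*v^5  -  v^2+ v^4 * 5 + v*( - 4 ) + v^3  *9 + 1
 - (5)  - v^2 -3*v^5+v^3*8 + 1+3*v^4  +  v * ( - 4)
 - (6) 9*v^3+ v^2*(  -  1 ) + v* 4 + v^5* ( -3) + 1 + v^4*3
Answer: 3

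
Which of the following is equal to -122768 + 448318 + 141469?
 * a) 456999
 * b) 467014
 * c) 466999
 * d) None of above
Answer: d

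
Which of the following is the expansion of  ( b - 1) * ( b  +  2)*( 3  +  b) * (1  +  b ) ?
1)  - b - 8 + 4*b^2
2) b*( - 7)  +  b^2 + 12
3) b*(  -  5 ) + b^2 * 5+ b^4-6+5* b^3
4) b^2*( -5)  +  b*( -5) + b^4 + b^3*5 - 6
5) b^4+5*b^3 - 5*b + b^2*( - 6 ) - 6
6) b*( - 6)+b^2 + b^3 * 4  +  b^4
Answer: 3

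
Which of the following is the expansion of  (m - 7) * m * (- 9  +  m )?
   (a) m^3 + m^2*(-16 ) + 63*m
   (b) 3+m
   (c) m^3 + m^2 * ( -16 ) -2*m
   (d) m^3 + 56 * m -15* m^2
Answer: a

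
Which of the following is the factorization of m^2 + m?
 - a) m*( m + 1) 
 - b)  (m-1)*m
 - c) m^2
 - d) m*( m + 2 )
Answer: a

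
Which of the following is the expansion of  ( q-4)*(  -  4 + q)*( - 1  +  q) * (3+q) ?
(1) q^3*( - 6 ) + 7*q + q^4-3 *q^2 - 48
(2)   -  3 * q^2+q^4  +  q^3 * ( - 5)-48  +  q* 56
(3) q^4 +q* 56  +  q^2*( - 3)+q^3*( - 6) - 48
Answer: 3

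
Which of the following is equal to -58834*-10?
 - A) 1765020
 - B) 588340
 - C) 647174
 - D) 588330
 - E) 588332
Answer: B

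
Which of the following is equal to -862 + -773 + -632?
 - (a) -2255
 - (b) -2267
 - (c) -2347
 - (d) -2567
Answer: b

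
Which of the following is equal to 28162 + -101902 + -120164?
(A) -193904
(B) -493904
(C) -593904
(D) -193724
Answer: A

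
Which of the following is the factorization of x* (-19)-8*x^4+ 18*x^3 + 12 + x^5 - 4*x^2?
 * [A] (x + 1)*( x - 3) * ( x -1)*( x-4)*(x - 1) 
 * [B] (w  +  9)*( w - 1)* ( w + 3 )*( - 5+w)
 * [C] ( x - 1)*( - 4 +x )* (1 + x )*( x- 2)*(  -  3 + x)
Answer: A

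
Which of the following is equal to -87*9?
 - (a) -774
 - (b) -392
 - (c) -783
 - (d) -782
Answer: c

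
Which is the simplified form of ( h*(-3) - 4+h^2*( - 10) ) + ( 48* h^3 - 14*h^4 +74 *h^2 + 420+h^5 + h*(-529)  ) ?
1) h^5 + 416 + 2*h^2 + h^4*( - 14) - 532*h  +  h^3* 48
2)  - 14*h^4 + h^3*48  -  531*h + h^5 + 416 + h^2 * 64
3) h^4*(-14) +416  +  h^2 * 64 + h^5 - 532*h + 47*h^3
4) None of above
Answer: 4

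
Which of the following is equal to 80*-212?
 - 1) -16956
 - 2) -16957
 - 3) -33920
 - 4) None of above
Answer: 4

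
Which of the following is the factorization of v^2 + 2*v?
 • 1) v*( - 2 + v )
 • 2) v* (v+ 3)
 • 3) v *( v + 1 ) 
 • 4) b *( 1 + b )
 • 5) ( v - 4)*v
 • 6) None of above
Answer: 6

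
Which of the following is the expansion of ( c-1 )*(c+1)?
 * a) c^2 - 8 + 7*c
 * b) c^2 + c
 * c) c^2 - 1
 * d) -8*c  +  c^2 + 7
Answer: c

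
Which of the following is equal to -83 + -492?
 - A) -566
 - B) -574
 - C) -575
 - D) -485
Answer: C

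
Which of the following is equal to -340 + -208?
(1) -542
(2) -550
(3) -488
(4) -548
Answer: 4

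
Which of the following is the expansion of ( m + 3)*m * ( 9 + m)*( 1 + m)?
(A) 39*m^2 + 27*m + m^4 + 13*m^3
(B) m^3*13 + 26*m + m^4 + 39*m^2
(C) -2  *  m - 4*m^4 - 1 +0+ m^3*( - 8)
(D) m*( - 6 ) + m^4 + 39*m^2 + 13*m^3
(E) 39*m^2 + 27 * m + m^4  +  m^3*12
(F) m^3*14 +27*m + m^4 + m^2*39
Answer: A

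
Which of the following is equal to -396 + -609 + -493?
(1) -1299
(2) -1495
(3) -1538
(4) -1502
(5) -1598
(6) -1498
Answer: 6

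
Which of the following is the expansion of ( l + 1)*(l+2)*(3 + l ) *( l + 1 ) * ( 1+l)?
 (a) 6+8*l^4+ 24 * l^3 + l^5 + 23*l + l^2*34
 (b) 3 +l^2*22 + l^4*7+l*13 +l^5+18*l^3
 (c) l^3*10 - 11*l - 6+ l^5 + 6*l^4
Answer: a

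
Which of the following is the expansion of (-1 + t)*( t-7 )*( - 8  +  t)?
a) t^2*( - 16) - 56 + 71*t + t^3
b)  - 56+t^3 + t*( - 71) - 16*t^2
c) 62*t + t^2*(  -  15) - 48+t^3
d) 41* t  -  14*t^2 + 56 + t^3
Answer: a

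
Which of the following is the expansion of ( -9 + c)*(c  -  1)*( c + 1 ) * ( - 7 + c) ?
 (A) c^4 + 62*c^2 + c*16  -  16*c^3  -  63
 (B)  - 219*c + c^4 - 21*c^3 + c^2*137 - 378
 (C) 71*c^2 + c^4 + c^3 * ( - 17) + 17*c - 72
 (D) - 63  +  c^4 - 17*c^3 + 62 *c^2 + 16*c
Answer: A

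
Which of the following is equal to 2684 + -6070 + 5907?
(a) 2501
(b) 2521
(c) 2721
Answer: b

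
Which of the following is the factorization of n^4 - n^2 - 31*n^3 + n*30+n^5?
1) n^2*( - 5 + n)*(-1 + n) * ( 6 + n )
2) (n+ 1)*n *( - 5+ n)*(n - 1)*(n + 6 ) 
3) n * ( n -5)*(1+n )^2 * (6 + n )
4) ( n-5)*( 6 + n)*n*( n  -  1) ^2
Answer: 2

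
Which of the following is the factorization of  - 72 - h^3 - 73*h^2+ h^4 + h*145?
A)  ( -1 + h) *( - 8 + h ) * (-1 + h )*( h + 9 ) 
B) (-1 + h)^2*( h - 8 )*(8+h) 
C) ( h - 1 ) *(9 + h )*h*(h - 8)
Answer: A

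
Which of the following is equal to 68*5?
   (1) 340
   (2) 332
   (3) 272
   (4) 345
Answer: 1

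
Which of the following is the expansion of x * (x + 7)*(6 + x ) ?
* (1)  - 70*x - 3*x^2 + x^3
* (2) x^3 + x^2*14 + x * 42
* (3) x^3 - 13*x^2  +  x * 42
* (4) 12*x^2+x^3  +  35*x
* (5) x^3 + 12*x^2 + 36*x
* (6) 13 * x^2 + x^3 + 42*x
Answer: 6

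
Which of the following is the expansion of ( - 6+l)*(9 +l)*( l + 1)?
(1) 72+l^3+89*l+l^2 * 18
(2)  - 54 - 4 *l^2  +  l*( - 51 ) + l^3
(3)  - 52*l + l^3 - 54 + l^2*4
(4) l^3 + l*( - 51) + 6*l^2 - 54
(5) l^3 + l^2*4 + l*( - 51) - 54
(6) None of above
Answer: 5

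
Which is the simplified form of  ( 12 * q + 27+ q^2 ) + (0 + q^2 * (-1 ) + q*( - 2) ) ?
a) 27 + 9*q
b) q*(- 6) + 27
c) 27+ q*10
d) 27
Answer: c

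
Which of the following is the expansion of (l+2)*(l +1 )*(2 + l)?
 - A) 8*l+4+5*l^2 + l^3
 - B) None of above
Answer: A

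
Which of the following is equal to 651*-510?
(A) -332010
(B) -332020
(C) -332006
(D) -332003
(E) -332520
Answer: A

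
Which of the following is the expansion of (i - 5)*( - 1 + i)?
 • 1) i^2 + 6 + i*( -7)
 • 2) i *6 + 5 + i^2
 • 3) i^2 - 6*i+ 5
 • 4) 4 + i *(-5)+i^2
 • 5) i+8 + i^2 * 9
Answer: 3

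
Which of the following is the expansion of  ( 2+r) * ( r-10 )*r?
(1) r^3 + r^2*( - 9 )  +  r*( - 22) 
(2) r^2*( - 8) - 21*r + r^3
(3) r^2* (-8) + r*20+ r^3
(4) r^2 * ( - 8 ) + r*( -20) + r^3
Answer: 4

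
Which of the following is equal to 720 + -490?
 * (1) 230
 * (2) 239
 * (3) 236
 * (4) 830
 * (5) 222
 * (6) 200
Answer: 1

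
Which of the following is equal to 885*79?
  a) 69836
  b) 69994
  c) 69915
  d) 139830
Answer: c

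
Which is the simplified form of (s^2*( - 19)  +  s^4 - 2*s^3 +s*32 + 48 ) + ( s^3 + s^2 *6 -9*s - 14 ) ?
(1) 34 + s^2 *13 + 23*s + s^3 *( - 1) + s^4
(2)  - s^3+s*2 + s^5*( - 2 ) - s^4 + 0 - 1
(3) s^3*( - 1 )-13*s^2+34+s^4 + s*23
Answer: 3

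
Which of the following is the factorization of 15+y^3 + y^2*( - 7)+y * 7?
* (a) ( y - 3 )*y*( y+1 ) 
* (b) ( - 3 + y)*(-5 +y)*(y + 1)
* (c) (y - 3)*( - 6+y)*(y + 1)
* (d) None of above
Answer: b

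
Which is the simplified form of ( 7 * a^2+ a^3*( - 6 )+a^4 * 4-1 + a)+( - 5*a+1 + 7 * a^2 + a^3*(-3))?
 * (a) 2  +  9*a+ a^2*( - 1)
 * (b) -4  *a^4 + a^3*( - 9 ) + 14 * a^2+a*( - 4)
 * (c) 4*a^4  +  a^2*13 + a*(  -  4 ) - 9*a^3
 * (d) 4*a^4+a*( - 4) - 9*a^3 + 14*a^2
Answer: d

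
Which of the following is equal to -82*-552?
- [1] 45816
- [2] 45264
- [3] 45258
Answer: 2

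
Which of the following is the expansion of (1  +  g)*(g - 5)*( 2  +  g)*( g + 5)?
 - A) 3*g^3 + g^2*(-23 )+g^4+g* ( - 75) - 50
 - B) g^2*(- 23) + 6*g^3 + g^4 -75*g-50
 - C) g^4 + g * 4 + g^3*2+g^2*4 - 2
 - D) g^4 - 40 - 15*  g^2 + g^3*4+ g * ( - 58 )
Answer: A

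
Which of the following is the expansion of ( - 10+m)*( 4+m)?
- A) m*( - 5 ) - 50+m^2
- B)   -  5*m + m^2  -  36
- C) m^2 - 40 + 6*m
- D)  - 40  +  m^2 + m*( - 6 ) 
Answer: D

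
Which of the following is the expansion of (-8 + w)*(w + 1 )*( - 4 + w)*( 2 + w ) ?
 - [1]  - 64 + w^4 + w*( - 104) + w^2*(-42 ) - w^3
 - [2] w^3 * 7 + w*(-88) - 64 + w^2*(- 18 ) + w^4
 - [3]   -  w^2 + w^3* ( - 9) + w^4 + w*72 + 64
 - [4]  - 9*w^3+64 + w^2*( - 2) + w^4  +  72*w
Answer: 4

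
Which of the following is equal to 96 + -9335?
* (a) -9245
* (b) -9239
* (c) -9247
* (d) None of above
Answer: b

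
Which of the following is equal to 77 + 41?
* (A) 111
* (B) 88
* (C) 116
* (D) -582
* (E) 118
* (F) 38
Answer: E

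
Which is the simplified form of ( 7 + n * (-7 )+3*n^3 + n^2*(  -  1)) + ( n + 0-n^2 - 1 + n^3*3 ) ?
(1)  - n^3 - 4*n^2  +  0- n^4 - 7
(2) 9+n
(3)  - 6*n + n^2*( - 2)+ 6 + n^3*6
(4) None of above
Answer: 3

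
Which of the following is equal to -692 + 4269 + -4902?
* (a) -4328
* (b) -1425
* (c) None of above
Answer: c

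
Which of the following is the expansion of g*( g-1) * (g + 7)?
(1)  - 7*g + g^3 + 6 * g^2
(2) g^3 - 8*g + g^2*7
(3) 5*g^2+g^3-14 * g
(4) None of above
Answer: 1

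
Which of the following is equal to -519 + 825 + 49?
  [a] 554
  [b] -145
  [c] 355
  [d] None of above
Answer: c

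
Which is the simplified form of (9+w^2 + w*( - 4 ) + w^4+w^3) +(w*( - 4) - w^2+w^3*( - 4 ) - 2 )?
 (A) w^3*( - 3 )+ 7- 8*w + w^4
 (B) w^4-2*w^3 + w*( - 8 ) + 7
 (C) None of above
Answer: A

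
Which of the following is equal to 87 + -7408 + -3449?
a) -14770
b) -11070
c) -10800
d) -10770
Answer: d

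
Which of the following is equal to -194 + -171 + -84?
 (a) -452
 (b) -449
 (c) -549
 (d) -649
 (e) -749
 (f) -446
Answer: b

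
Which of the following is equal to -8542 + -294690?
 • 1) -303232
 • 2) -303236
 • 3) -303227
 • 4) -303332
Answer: 1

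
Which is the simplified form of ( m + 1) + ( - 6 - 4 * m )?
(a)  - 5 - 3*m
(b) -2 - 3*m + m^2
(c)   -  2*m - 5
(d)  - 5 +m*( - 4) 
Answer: a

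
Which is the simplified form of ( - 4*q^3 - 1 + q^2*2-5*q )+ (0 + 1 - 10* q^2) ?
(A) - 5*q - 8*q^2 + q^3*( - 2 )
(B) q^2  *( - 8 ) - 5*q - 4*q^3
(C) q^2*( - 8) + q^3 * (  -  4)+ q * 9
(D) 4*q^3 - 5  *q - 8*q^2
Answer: B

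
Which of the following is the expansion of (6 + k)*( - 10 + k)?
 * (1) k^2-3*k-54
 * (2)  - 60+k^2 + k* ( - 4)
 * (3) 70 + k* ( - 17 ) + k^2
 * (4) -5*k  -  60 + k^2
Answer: 2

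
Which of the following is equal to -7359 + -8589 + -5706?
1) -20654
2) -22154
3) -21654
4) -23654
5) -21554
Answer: 3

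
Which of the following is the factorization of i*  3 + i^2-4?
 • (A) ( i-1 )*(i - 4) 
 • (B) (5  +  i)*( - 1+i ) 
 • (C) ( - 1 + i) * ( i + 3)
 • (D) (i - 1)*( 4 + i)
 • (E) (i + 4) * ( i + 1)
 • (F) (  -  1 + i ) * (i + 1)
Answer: D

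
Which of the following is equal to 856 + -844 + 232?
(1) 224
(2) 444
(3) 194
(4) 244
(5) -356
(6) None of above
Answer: 4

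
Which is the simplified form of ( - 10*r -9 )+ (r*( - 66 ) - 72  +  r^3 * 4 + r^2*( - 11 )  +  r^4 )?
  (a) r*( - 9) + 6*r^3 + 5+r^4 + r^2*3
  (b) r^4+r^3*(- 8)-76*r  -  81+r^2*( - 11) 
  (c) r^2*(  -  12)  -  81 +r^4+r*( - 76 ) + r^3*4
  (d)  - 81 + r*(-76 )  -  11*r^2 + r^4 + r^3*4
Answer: d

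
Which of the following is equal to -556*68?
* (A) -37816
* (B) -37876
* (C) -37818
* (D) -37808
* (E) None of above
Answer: D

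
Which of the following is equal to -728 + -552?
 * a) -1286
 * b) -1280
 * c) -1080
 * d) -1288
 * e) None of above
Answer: b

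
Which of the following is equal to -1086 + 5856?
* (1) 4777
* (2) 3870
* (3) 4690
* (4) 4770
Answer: 4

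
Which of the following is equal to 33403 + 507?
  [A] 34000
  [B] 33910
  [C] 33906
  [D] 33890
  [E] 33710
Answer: B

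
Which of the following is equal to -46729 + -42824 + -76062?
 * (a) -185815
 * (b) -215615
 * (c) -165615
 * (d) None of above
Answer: c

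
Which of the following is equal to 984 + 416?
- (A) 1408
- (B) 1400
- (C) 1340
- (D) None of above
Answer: B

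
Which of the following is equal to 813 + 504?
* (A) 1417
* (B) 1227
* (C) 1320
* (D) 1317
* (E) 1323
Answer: D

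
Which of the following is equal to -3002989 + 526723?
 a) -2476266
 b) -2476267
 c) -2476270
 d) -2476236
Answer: a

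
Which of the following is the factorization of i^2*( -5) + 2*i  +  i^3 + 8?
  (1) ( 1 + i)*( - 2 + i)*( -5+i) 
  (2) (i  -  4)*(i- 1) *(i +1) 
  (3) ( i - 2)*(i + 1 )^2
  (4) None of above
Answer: 4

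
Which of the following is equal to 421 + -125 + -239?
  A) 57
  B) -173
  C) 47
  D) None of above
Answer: A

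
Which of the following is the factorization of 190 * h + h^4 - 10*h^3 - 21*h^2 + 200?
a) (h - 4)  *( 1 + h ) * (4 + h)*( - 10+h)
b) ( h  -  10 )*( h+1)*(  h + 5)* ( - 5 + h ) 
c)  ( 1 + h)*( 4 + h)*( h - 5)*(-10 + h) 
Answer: c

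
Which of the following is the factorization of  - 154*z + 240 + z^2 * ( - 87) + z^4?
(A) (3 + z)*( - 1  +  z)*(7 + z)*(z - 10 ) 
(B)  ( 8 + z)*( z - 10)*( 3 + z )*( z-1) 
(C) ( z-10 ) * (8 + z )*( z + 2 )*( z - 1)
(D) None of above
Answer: B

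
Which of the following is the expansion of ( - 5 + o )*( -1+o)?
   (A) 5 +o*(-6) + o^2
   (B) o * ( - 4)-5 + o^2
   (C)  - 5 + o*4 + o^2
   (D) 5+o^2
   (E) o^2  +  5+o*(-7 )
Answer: A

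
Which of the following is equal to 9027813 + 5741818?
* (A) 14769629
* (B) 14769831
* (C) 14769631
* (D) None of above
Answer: C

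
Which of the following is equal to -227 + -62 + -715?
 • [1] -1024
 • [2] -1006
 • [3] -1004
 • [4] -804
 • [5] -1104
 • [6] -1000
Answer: 3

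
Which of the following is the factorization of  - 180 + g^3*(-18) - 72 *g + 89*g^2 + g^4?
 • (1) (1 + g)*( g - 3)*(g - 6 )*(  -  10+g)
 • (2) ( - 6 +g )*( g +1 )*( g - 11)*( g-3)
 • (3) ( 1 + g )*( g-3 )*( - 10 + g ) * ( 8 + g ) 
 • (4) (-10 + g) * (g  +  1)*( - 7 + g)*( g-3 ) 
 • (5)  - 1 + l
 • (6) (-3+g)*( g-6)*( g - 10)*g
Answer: 1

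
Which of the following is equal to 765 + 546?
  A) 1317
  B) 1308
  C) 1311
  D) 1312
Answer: C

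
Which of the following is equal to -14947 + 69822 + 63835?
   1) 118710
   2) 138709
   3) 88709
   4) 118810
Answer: 1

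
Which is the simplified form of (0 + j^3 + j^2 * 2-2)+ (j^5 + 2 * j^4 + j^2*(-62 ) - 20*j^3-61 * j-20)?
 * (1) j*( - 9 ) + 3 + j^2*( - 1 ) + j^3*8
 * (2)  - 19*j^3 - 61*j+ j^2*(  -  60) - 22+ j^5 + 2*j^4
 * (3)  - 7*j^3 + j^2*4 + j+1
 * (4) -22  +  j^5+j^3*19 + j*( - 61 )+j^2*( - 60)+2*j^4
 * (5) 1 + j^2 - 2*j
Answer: 2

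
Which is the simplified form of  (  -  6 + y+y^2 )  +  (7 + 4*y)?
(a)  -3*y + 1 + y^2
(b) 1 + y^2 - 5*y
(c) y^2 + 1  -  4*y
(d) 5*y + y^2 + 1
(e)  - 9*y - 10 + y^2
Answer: d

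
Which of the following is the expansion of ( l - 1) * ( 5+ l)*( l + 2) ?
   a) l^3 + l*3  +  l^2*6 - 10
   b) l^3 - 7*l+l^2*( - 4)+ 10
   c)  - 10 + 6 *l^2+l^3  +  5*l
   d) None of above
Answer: a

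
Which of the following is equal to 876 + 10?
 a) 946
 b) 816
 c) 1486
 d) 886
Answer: d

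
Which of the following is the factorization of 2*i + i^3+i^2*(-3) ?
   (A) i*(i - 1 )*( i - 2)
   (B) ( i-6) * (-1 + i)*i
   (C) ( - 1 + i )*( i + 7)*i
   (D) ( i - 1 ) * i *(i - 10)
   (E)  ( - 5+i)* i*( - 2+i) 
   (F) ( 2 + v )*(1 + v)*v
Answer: A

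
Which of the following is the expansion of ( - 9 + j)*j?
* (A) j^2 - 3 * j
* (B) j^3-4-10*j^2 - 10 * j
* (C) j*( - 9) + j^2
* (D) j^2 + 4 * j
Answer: C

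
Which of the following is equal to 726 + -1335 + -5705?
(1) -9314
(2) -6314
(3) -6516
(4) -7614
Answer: 2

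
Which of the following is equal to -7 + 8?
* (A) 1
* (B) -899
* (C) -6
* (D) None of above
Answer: A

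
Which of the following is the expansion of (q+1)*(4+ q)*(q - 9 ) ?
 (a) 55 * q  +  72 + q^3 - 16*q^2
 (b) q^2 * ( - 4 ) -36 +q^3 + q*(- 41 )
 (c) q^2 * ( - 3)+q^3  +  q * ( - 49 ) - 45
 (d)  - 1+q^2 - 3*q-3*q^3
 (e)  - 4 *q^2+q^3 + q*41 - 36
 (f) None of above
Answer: b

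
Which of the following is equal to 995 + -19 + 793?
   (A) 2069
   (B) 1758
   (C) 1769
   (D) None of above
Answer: C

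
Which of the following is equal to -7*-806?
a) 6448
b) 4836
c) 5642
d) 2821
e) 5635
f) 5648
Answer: c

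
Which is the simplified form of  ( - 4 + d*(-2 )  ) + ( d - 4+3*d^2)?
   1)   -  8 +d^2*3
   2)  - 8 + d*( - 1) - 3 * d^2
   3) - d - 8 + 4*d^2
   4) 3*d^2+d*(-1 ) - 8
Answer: 4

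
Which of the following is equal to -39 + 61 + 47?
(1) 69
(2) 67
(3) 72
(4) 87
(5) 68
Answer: 1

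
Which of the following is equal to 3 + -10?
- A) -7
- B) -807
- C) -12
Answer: A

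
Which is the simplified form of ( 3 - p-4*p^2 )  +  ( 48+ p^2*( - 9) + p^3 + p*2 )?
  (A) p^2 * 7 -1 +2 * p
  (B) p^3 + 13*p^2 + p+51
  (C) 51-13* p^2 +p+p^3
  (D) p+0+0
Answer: C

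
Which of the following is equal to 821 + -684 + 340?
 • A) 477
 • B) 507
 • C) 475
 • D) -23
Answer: A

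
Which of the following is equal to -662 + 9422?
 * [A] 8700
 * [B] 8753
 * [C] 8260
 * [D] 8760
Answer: D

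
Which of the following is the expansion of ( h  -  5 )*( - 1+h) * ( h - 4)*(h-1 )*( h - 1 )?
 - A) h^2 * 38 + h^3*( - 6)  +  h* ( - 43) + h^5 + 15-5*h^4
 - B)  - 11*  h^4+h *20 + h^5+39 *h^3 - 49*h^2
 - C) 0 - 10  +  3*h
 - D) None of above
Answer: D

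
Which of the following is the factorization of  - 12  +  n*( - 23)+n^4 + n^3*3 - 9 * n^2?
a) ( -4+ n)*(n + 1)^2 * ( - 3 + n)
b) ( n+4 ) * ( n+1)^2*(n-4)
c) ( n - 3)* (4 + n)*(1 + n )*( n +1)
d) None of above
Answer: c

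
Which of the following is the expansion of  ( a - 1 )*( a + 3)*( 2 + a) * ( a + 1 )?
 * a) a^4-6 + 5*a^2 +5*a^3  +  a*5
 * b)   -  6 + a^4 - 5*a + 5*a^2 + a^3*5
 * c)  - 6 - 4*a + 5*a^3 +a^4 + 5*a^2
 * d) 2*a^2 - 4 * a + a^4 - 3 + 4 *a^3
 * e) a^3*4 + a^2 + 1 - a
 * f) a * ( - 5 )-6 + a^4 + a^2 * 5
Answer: b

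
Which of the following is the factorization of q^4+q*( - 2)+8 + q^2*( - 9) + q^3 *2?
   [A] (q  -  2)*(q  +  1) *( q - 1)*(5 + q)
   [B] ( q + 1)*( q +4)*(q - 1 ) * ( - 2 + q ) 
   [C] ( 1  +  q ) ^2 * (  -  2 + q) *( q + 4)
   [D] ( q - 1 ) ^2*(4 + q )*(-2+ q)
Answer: B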